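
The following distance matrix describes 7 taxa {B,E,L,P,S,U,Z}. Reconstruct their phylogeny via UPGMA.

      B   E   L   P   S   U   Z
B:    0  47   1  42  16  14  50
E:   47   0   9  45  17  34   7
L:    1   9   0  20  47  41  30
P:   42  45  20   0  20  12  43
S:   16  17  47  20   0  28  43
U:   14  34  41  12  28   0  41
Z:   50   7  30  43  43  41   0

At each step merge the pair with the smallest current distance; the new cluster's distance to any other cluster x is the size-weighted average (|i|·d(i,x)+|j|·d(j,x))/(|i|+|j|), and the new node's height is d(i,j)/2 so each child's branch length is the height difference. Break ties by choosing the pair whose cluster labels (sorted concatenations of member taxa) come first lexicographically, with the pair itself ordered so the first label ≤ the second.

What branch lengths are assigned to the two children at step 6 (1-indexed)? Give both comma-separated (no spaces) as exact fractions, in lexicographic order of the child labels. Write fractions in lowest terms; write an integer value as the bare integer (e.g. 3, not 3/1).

59/20,289/20

1. join B+L (d=1) ⇒ BL; edges |B|=1/2, |L|=1/2
  updated: d(BL,E)=28, d(BL,P)=31, d(BL,S)=63/2, d(BL,U)=55/2, d(BL,Z)=40
2. join E+Z (d=7) ⇒ EZ; edges |E|=7/2, |Z|=7/2
  updated: d(BL,EZ)=34, d(EZ,P)=44, d(EZ,S)=30, d(EZ,U)=75/2
3. join P+U (d=12) ⇒ PU; edges |P|=6, |U|=6
  updated: d(BL,PU)=117/4, d(EZ,PU)=163/4, d(PU,S)=24
4. join PU+S (d=24) ⇒ PSU; edges |PU|=6, |S|=12
  updated: d(BL,PSU)=30, d(EZ,PSU)=223/6
5. join BL+PSU (d=30) ⇒ BLPSU; edges |BL|=29/2, |PSU|=3
  updated: d(BLPSU,EZ)=359/10
6. join BLPSU+EZ (d=359/10) ⇒ BELPSUZ; edges |BLPSU|=59/20, |EZ|=289/20
final tree: (((B:1/2,L:1/2):29/2,((P:6,U:6):6,S:12):3):59/20,(E:7/2,Z:7/2):289/20)
total length: 729/10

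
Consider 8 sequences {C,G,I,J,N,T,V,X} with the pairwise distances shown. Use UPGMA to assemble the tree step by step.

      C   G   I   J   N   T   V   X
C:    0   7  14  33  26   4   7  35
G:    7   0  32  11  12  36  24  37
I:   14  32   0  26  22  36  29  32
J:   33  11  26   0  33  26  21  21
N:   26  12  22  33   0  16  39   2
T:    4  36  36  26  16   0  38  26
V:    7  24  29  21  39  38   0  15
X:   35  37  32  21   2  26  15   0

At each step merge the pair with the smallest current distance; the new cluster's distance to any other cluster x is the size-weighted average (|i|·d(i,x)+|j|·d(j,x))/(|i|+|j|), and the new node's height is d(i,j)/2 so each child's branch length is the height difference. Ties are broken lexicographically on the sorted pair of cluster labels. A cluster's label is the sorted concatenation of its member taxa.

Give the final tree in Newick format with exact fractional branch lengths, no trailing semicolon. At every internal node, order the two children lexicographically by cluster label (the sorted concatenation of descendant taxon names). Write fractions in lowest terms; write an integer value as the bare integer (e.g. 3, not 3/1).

iteration 1: select N,X (d=2); attach at lengths (1, 1); label the merged cluster NX
  updated: d(C,NX)=61/2, d(G,NX)=49/2, d(I,NX)=27, d(J,NX)=27, d(NX,T)=21, d(NX,V)=27
iteration 2: select C,T (d=4); attach at lengths (2, 2); label the merged cluster CT
  updated: d(CT,G)=43/2, d(CT,I)=25, d(CT,J)=59/2, d(CT,NX)=103/4, d(CT,V)=45/2
iteration 3: select G,J (d=11); attach at lengths (11/2, 11/2); label the merged cluster GJ
  updated: d(CT,GJ)=51/2, d(GJ,I)=29, d(GJ,NX)=103/4, d(GJ,V)=45/2
iteration 4: select CT,V (d=45/2); attach at lengths (37/4, 45/4); label the merged cluster CTV
  updated: d(CTV,GJ)=49/2, d(CTV,I)=79/3, d(CTV,NX)=157/6
iteration 5: select CTV,GJ (d=49/2); attach at lengths (1, 27/4); label the merged cluster CGJTV
  updated: d(CGJTV,I)=137/5, d(CGJTV,NX)=26
iteration 6: select CGJTV,NX (d=26); attach at lengths (3/4, 12); label the merged cluster CGJNTVX
  updated: d(CGJNTVX,I)=191/7
iteration 7: select CGJNTVX,I (d=191/7); attach at lengths (9/14, 191/14); label the merged cluster CGIJNTVX
final tree: (((((C:2,T:2):37/4,V:45/4):1,(G:11/2,J:11/2):27/4):3/4,(N:1,X:1):12):9/14,I:191/14)
total length: 506/7

(((((C:2,T:2):37/4,V:45/4):1,(G:11/2,J:11/2):27/4):3/4,(N:1,X:1):12):9/14,I:191/14)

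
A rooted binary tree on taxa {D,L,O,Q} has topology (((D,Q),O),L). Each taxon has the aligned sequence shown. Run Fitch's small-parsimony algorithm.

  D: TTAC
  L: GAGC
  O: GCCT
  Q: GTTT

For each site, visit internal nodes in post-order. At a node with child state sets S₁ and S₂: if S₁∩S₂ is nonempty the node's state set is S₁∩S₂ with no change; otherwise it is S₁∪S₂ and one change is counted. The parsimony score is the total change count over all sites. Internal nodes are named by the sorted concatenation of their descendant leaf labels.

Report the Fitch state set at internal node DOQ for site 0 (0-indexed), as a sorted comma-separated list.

DQ@0: {T} ∪ {G} = {G,T} (union, +1)
DOQ@0: {G,T} ∩ {G} = {G} (intersection, +0)
DLOQ@0: {G} ∩ {G} = {G} (intersection, +0)
DQ@1: {T} ∩ {T} = {T} (intersection, +0)
DOQ@1: {T} ∪ {C} = {C,T} (union, +1)
DLOQ@1: {C,T} ∪ {A} = {A,C,T} (union, +1)
DQ@2: {A} ∪ {T} = {A,T} (union, +1)
DOQ@2: {A,T} ∪ {C} = {A,C,T} (union, +1)
DLOQ@2: {A,C,T} ∪ {G} = {A,C,G,T} (union, +1)
DQ@3: {C} ∪ {T} = {C,T} (union, +1)
DOQ@3: {C,T} ∩ {T} = {T} (intersection, +0)
DLOQ@3: {T} ∪ {C} = {C,T} (union, +1)
per-site changes: [1, 2, 3, 2]; total = 8

G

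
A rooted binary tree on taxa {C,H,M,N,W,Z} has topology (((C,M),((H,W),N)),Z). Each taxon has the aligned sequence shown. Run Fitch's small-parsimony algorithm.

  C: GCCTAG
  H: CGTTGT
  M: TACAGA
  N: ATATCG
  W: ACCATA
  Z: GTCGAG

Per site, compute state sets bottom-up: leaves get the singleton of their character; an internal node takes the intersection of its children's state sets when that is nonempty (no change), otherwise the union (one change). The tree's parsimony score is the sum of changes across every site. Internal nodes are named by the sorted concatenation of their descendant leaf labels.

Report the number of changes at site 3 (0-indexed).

[col 0] CM: children C:{G}, M:{T} ∪→ {G,T}; cost 1
[col 0] HW: children H:{C}, W:{A} ∪→ {A,C}; cost 1
[col 0] HNW: children HW:{A,C}, N:{A} ∩→ {A}; cost 0
[col 0] CHMNW: children CM:{G,T}, HNW:{A} ∪→ {A,G,T}; cost 1
[col 0] CHMNWZ: children CHMNW:{A,G,T}, Z:{G} ∩→ {G}; cost 0
[col 1] CM: children C:{C}, M:{A} ∪→ {A,C}; cost 1
[col 1] HW: children H:{G}, W:{C} ∪→ {C,G}; cost 1
[col 1] HNW: children HW:{C,G}, N:{T} ∪→ {C,G,T}; cost 1
[col 1] CHMNW: children CM:{A,C}, HNW:{C,G,T} ∩→ {C}; cost 0
[col 1] CHMNWZ: children CHMNW:{C}, Z:{T} ∪→ {C,T}; cost 1
[col 2] CM: children C:{C}, M:{C} ∩→ {C}; cost 0
[col 2] HW: children H:{T}, W:{C} ∪→ {C,T}; cost 1
[col 2] HNW: children HW:{C,T}, N:{A} ∪→ {A,C,T}; cost 1
[col 2] CHMNW: children CM:{C}, HNW:{A,C,T} ∩→ {C}; cost 0
[col 2] CHMNWZ: children CHMNW:{C}, Z:{C} ∩→ {C}; cost 0
[col 3] CM: children C:{T}, M:{A} ∪→ {A,T}; cost 1
[col 3] HW: children H:{T}, W:{A} ∪→ {A,T}; cost 1
[col 3] HNW: children HW:{A,T}, N:{T} ∩→ {T}; cost 0
[col 3] CHMNW: children CM:{A,T}, HNW:{T} ∩→ {T}; cost 0
[col 3] CHMNWZ: children CHMNW:{T}, Z:{G} ∪→ {G,T}; cost 1
[col 4] CM: children C:{A}, M:{G} ∪→ {A,G}; cost 1
[col 4] HW: children H:{G}, W:{T} ∪→ {G,T}; cost 1
[col 4] HNW: children HW:{G,T}, N:{C} ∪→ {C,G,T}; cost 1
[col 4] CHMNW: children CM:{A,G}, HNW:{C,G,T} ∩→ {G}; cost 0
[col 4] CHMNWZ: children CHMNW:{G}, Z:{A} ∪→ {A,G}; cost 1
[col 5] CM: children C:{G}, M:{A} ∪→ {A,G}; cost 1
[col 5] HW: children H:{T}, W:{A} ∪→ {A,T}; cost 1
[col 5] HNW: children HW:{A,T}, N:{G} ∪→ {A,G,T}; cost 1
[col 5] CHMNW: children CM:{A,G}, HNW:{A,G,T} ∩→ {A,G}; cost 0
[col 5] CHMNWZ: children CHMNW:{A,G}, Z:{G} ∩→ {G}; cost 0
per-site changes: [3, 4, 2, 3, 4, 3]; total = 19

3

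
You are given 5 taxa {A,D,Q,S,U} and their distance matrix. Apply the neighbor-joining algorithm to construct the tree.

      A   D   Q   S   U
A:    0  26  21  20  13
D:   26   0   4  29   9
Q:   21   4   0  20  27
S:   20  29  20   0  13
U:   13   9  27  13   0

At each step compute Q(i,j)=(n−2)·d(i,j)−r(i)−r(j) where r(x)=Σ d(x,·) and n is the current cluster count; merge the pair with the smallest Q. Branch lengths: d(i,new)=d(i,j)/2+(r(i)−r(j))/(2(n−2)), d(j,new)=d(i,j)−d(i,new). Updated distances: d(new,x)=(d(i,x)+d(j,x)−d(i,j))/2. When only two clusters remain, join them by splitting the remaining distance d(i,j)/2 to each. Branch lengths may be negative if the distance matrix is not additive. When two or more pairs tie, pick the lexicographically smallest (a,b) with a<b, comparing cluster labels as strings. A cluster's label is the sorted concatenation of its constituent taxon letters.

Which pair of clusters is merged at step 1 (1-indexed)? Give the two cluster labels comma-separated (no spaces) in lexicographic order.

1. join D+Q (d=4, Q=-128) ⇒ DQ; edges |D|=4/3, |Q|=8/3
  updated: d(A,DQ)=43/2, d(DQ,S)=45/2, d(DQ,U)=16
2. join A+DQ (d=43/2, Q=-143/2) ⇒ ADQ; edges |A|=75/8, |DQ|=97/8
  updated: d(ADQ,S)=21/2, d(ADQ,U)=15/4
3. join ADQ+S (d=21/2, Q=-109/4) ⇒ ADQS; edges |ADQ|=5/8, |S|=79/8
  updated: d(ADQS,U)=25/8
4. join ADQS+U (d=25/8) ⇒ ADQSU; edges |ADQS|=25/16, |U|=25/16
final tree: (((A:75/8,(D:4/3,Q:8/3):97/8):5/8,S:79/8):25/16,U:25/16)
total length: 313/8

D,Q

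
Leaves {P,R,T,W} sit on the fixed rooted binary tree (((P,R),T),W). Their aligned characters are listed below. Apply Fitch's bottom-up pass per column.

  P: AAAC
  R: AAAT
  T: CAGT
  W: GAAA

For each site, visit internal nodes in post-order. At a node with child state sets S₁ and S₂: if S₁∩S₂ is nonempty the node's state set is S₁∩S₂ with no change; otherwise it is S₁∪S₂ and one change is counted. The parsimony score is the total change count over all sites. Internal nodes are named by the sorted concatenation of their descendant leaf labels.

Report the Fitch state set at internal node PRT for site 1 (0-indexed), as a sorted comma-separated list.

PR@0: {A} ∩ {A} = {A} (intersection, +0)
PRT@0: {A} ∪ {C} = {A,C} (union, +1)
PRTW@0: {A,C} ∪ {G} = {A,C,G} (union, +1)
PR@1: {A} ∩ {A} = {A} (intersection, +0)
PRT@1: {A} ∩ {A} = {A} (intersection, +0)
PRTW@1: {A} ∩ {A} = {A} (intersection, +0)
PR@2: {A} ∩ {A} = {A} (intersection, +0)
PRT@2: {A} ∪ {G} = {A,G} (union, +1)
PRTW@2: {A,G} ∩ {A} = {A} (intersection, +0)
PR@3: {C} ∪ {T} = {C,T} (union, +1)
PRT@3: {C,T} ∩ {T} = {T} (intersection, +0)
PRTW@3: {T} ∪ {A} = {A,T} (union, +1)
per-site changes: [2, 0, 1, 2]; total = 5

A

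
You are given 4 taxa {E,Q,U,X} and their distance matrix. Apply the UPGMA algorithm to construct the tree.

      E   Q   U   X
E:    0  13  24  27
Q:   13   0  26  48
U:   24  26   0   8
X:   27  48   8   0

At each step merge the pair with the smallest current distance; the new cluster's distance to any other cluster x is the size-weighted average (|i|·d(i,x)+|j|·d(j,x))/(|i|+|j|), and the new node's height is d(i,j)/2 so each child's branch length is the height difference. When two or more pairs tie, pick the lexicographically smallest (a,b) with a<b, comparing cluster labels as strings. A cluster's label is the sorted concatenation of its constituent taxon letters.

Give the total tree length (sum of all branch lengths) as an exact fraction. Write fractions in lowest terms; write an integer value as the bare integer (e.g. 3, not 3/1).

step 1: merge (U,X) at d=8; branch lengths U→4, X→4; new cluster UX
  updated: d(E,UX)=51/2, d(Q,UX)=37
step 2: merge (E,Q) at d=13; branch lengths E→13/2, Q→13/2; new cluster EQ
  updated: d(EQ,UX)=125/4
step 3: merge (EQ,UX) at d=125/4; branch lengths EQ→73/8, UX→93/8; new cluster EQUX
final tree: ((E:13/2,Q:13/2):73/8,(U:4,X:4):93/8)
total length: 167/4

167/4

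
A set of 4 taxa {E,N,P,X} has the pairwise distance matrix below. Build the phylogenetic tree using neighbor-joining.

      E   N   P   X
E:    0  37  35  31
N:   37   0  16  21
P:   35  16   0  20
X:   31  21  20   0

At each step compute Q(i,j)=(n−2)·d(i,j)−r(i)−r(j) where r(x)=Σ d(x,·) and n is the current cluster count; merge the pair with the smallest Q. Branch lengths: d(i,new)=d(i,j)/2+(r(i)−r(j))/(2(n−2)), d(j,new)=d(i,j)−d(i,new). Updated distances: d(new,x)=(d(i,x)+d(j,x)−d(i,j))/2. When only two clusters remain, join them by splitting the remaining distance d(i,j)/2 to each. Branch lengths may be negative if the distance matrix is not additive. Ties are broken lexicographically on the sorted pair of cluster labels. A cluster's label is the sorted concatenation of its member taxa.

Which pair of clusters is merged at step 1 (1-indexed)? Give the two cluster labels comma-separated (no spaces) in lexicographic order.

E,X

iteration 1: select E,X (d=31, Q=-113); attach at lengths (93/4, 31/4); label the merged cluster EX
  updated: d(EX,N)=27/2, d(EX,P)=12
iteration 2: select EX,N (d=27/2, Q=-83/2); attach at lengths (19/4, 35/4); label the merged cluster ENX
  updated: d(ENX,P)=29/4
iteration 3: select ENX,P (d=29/4); attach at lengths (29/8, 29/8); label the merged cluster ENPX
final tree: (((E:93/4,X:31/4):19/4,N:35/4):29/8,P:29/8)
total length: 207/4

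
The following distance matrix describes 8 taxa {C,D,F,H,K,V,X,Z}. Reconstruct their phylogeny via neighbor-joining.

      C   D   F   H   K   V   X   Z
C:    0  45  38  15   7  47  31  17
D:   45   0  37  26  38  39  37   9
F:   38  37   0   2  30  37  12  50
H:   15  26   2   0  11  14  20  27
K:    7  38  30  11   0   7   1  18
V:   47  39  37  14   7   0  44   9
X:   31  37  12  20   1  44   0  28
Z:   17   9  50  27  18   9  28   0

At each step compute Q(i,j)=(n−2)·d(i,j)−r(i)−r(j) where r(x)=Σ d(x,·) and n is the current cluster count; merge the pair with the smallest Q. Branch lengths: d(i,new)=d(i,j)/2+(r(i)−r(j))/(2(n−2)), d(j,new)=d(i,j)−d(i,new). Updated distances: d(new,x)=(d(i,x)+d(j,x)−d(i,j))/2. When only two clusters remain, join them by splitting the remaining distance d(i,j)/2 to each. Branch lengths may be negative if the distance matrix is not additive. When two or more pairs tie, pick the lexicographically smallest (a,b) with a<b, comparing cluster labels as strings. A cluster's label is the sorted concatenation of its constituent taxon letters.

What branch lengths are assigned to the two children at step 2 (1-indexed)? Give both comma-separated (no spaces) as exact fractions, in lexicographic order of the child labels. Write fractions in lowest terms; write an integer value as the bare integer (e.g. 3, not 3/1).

41/5,19/5

step 1: merge (D,Z) at d=9, Q=-335; branch lengths D→127/12, Z→-19/12; new cluster DZ
  updated: d(C,DZ)=53/2, d(DZ,F)=39, d(DZ,H)=22, d(DZ,K)=47/2, d(DZ,V)=39/2, d(DZ,X)=28
step 2: merge (F,X) at d=12, Q=-234; branch lengths F→41/5, X→19/5; new cluster FX
  updated: d(C,FX)=57/2, d(DZ,FX)=55/2, d(FX,H)=5, d(FX,K)=19/2, d(FX,V)=69/2
step 3: merge (DZ,V) at d=39/2, Q=-163; branch lengths DZ→75/8, V→81/8; new cluster DVZ
  updated: d(C,DVZ)=27, d(DVZ,FX)=85/4, d(DVZ,H)=33/4, d(DVZ,K)=11/2
step 4: merge (C,K) at d=7, Q=-179/2; branch lengths C→131/12, K→-47/12; new cluster CK
  updated: d(CK,DVZ)=51/4, d(CK,FX)=31/2, d(CK,H)=19/2
step 5: merge (CK,DVZ) at d=51/4, Q=-109/2; branch lengths CK→21/4, DVZ→15/2; new cluster CDKVZ
  updated: d(CDKVZ,FX)=12, d(CDKVZ,H)=5/2
step 6: merge (CDKVZ,FX) at d=12, Q=-39/2; branch lengths CDKVZ→19/4, FX→29/4; new cluster CDFKVXZ
  updated: d(CDFKVXZ,H)=-9/4
step 7: merge (CDFKVXZ,H) at d=-9/4; branch lengths CDFKVXZ→-9/8, H→-9/8; new cluster CDFHKVXZ
final tree: ((((C:131/12,K:-47/12):21/4,((D:127/12,Z:-19/12):75/8,V:81/8):15/2):19/4,(F:41/5,X:19/5):29/4):-9/8,H:-9/8)
total length: 70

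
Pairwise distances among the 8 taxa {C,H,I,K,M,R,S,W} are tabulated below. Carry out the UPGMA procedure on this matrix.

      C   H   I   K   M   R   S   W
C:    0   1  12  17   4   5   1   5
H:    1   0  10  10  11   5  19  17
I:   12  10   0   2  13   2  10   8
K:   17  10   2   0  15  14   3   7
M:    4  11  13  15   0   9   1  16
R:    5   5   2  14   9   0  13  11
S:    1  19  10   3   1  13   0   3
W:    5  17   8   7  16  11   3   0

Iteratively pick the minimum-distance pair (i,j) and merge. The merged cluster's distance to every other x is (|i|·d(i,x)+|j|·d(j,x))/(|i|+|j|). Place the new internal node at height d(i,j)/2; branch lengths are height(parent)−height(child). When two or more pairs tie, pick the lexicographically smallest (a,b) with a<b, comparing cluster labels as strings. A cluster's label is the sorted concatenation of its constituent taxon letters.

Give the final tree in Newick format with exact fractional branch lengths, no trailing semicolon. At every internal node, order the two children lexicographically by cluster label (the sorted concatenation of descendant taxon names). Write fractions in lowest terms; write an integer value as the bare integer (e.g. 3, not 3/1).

iteration 1: select C,H (d=1); attach at lengths (1/2, 1/2); label the merged cluster CH
  updated: d(CH,I)=11, d(CH,K)=27/2, d(CH,M)=15/2, d(CH,R)=5, d(CH,S)=10, d(CH,W)=11
iteration 2: select M,S (d=1); attach at lengths (1/2, 1/2); label the merged cluster MS
  updated: d(CH,MS)=35/4, d(I,MS)=23/2, d(K,MS)=9, d(MS,R)=11, d(MS,W)=19/2
iteration 3: select I,K (d=2); attach at lengths (1, 1); label the merged cluster IK
  updated: d(CH,IK)=49/4, d(IK,MS)=41/4, d(IK,R)=8, d(IK,W)=15/2
iteration 4: select CH,R (d=5); attach at lengths (2, 5/2); label the merged cluster CHR
  updated: d(CHR,IK)=65/6, d(CHR,MS)=19/2, d(CHR,W)=11
iteration 5: select IK,W (d=15/2); attach at lengths (11/4, 15/4); label the merged cluster IKW
  updated: d(CHR,IKW)=98/9, d(IKW,MS)=10
iteration 6: select CHR,MS (d=19/2); attach at lengths (9/4, 17/4); label the merged cluster CHMRS
  updated: d(CHMRS,IKW)=158/15
iteration 7: select CHMRS,IKW (d=158/15); attach at lengths (31/60, 91/60); label the merged cluster CHIKMRSW
final tree: ((((C:1/2,H:1/2):2,R:5/2):9/4,(M:1/2,S:1/2):17/4):31/60,((I:1,K:1):11/4,W:15/4):91/60)
total length: 353/15

((((C:1/2,H:1/2):2,R:5/2):9/4,(M:1/2,S:1/2):17/4):31/60,((I:1,K:1):11/4,W:15/4):91/60)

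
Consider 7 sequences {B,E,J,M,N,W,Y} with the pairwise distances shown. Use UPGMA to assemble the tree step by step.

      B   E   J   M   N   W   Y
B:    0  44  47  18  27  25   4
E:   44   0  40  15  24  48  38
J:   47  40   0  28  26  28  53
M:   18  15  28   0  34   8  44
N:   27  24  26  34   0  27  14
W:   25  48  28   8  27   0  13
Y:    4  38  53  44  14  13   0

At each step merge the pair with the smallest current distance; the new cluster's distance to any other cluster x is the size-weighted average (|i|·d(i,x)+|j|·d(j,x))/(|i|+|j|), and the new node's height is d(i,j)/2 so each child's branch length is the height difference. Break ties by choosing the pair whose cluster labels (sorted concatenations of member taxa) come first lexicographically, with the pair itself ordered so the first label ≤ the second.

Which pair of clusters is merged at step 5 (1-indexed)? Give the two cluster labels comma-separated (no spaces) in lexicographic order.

1. join B+Y (d=4) ⇒ BY; edges |B|=2, |Y|=2
  updated: d(BY,E)=41, d(BY,J)=50, d(BY,M)=31, d(BY,N)=41/2, d(BY,W)=19
2. join M+W (d=8) ⇒ MW; edges |M|=4, |W|=4
  updated: d(BY,MW)=25, d(E,MW)=63/2, d(J,MW)=28, d(MW,N)=61/2
3. join BY+N (d=41/2) ⇒ BNY; edges |BY|=33/4, |N|=41/4
  updated: d(BNY,E)=106/3, d(BNY,J)=42, d(BNY,MW)=161/6
4. join BNY+MW (d=161/6) ⇒ BMNWY; edges |BNY|=19/6, |MW|=113/12
  updated: d(BMNWY,E)=169/5, d(BMNWY,J)=182/5
5. join BMNWY+E (d=169/5) ⇒ BEMNWY; edges |BMNWY|=209/60, |E|=169/10
  updated: d(BEMNWY,J)=37
6. join BEMNWY+J (d=37) ⇒ BEJMNWY; edges |BEMNWY|=8/5, |J|=37/2
final tree: (((((B:2,Y:2):33/4,N:41/4):19/6,(M:4,W:4):113/12):209/60,E:169/10):8/5,J:37/2)
total length: 2507/30

BMNWY,E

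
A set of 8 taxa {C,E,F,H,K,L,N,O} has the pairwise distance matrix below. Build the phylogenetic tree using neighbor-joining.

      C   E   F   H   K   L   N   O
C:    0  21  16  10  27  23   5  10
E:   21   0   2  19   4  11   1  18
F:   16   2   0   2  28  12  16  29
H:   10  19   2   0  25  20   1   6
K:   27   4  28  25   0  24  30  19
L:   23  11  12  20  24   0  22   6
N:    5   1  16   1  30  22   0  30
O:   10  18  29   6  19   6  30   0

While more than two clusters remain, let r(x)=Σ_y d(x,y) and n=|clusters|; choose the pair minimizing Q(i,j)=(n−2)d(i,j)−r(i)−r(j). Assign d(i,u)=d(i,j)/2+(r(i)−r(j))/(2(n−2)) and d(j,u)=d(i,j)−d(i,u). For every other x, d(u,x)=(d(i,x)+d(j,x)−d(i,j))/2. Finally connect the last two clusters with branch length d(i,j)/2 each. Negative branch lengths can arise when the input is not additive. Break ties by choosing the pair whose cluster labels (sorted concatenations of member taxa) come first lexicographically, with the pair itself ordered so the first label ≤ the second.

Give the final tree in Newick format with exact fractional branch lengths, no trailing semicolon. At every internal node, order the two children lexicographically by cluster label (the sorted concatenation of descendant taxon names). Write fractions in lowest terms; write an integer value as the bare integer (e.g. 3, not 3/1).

1. join E+K (d=4, Q=-209) ⇒ EK; edges |E|=-19/4, |K|=35/4
  updated: d(C,EK)=22, d(EK,F)=13, d(EK,H)=20, d(EK,L)=31/2, d(EK,N)=27/2, d(EK,O)=33/2
2. join L+O (d=6, Q=-166) ⇒ LO; edges |L|=31/10, |O|=29/10
  updated: d(C,LO)=27/2, d(EK,LO)=13, d(F,LO)=35/2, d(H,LO)=10, d(LO,N)=23
3. join EK+LO (d=13, Q=-213/2) ⇒ EKLO; edges |EK|=113/16, |LO|=95/16
  updated: d(C,EKLO)=45/4, d(EKLO,F)=35/4, d(EKLO,H)=17/2, d(EKLO,N)=47/4
4. join C+N (d=5, Q=-61) ⇒ CN; edges |C|=47/12, |N|=13/12
  updated: d(CN,EKLO)=9, d(CN,F)=27/2, d(CN,H)=3
5. join CN+EKLO (d=9, Q=-135/4) ⇒ CEKLNO; edges |CN|=69/16, |EKLO|=75/16
  updated: d(CEKLNO,F)=53/8, d(CEKLNO,H)=5/4
6. join CEKLNO+F (d=53/8, Q=-79/8) ⇒ CEFKLNO; edges |CEKLNO|=47/16, |F|=59/16
  updated: d(CEFKLNO,H)=-27/16
7. join CEFKLNO+H (d=-27/16) ⇒ CEFHKLNO; edges |CEFKLNO|=-27/32, |H|=-27/32
final tree: ((((C:47/12,N:13/12):69/16,((E:-19/4,K:35/4):113/16,(L:31/10,O:29/10):95/16):75/16):47/16,F:59/16):-27/32,H:-27/32)
total length: 671/16

((((C:47/12,N:13/12):69/16,((E:-19/4,K:35/4):113/16,(L:31/10,O:29/10):95/16):75/16):47/16,F:59/16):-27/32,H:-27/32)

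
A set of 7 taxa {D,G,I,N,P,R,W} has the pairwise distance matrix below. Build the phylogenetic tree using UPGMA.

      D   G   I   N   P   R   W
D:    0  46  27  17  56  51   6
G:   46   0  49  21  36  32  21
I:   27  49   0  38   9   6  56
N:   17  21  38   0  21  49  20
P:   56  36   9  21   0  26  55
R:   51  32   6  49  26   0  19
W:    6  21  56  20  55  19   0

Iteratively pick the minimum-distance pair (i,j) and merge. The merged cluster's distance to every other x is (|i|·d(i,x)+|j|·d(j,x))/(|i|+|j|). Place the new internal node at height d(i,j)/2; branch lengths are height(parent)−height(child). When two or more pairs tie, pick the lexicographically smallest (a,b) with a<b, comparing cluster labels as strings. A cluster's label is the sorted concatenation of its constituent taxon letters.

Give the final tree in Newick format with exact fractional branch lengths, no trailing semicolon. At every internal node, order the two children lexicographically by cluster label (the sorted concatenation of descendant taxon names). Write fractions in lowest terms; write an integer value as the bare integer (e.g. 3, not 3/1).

step 1: merge (D,W) at d=6; branch lengths D→3, W→3; new cluster DW
  updated: d(DW,G)=67/2, d(DW,I)=83/2, d(DW,N)=37/2, d(DW,P)=111/2, d(DW,R)=35
step 2: merge (I,R) at d=6; branch lengths I→3, R→3; new cluster IR
  updated: d(DW,IR)=153/4, d(G,IR)=81/2, d(IR,N)=87/2, d(IR,P)=35/2
step 3: merge (IR,P) at d=35/2; branch lengths IR→23/4, P→35/4; new cluster IPR
  updated: d(DW,IPR)=44, d(G,IPR)=39, d(IPR,N)=36
step 4: merge (DW,N) at d=37/2; branch lengths DW→25/4, N→37/4; new cluster DNW
  updated: d(DNW,G)=88/3, d(DNW,IPR)=124/3
step 5: merge (DNW,G) at d=88/3; branch lengths DNW→65/12, G→44/3; new cluster DGNW
  updated: d(DGNW,IPR)=163/4
step 6: merge (DGNW,IPR) at d=163/4; branch lengths DGNW→137/24, IPR→93/8; new cluster DGINPRW
final tree: ((((D:3,W:3):25/4,N:37/4):65/12,G:44/3):137/24,((I:3,R:3):23/4,P:35/4):93/8)
total length: 953/12

((((D:3,W:3):25/4,N:37/4):65/12,G:44/3):137/24,((I:3,R:3):23/4,P:35/4):93/8)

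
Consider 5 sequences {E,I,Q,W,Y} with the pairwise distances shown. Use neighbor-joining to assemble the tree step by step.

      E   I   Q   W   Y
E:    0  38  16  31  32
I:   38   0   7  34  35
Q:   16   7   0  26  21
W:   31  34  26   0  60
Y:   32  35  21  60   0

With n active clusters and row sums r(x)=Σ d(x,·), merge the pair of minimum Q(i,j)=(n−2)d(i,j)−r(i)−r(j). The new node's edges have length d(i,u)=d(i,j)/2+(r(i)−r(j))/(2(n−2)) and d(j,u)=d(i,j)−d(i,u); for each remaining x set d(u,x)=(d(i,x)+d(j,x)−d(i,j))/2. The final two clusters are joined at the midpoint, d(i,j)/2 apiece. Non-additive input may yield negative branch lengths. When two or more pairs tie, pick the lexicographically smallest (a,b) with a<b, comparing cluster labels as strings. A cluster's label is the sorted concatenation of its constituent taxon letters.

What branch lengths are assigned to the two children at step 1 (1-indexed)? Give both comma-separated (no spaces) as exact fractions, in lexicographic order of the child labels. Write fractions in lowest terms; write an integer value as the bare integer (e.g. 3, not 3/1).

iteration 1: select E,W (d=31, Q=-175); attach at lengths (59/6, 127/6); label the merged cluster EW
  updated: d(EW,I)=41/2, d(EW,Q)=11/2, d(EW,Y)=61/2
iteration 2: select EW,Y (d=61/2, Q=-82); attach at lengths (31/4, 91/4); label the merged cluster EWY
  updated: d(EWY,I)=25/2, d(EWY,Q)=-2
iteration 3: select EWY,I (d=25/2, Q=-35/2); attach at lengths (7/4, 43/4); label the merged cluster EIWY
  updated: d(EIWY,Q)=-15/4
iteration 4: select EIWY,Q (d=-15/4); attach at lengths (-15/8, -15/8); label the merged cluster EIQWY
final tree: ((((E:59/6,W:127/6):31/4,Y:91/4):7/4,I:43/4):-15/8,Q:-15/8)
total length: 281/4

59/6,127/6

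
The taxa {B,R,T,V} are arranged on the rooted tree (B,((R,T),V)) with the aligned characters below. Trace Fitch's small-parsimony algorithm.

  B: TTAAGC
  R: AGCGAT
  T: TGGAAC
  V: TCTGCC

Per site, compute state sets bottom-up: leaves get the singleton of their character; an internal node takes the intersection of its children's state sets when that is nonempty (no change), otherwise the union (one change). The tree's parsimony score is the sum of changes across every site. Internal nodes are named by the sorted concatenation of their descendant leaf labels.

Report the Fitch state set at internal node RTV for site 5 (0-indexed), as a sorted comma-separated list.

C

[col 0] RT: children R:{A}, T:{T} ∪→ {A,T}; cost 1
[col 0] RTV: children RT:{A,T}, V:{T} ∩→ {T}; cost 0
[col 0] BRTV: children B:{T}, RTV:{T} ∩→ {T}; cost 0
[col 1] RT: children R:{G}, T:{G} ∩→ {G}; cost 0
[col 1] RTV: children RT:{G}, V:{C} ∪→ {C,G}; cost 1
[col 1] BRTV: children B:{T}, RTV:{C,G} ∪→ {C,G,T}; cost 1
[col 2] RT: children R:{C}, T:{G} ∪→ {C,G}; cost 1
[col 2] RTV: children RT:{C,G}, V:{T} ∪→ {C,G,T}; cost 1
[col 2] BRTV: children B:{A}, RTV:{C,G,T} ∪→ {A,C,G,T}; cost 1
[col 3] RT: children R:{G}, T:{A} ∪→ {A,G}; cost 1
[col 3] RTV: children RT:{A,G}, V:{G} ∩→ {G}; cost 0
[col 3] BRTV: children B:{A}, RTV:{G} ∪→ {A,G}; cost 1
[col 4] RT: children R:{A}, T:{A} ∩→ {A}; cost 0
[col 4] RTV: children RT:{A}, V:{C} ∪→ {A,C}; cost 1
[col 4] BRTV: children B:{G}, RTV:{A,C} ∪→ {A,C,G}; cost 1
[col 5] RT: children R:{T}, T:{C} ∪→ {C,T}; cost 1
[col 5] RTV: children RT:{C,T}, V:{C} ∩→ {C}; cost 0
[col 5] BRTV: children B:{C}, RTV:{C} ∩→ {C}; cost 0
per-site changes: [1, 2, 3, 2, 2, 1]; total = 11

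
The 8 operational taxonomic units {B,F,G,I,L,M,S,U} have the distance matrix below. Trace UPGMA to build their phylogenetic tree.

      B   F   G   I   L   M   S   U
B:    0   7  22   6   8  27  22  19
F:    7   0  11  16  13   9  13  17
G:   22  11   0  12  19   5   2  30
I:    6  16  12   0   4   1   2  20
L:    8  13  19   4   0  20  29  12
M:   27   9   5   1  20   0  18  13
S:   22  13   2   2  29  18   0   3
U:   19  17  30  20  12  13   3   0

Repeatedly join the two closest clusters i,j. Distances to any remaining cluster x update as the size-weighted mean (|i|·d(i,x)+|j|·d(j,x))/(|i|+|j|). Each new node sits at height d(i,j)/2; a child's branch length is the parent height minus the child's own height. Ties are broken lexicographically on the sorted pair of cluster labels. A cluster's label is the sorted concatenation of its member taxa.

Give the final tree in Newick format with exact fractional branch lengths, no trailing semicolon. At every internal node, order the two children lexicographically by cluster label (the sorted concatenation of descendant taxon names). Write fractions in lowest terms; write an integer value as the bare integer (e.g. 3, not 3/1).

((((B:7/2,F:7/2):7/4,L:21/4):11/4,U:8):1/4,((G:1,S:1):29/8,(I:1/2,M:1/2):33/8):29/8)

step 1: merge (I,M) at d=1; branch lengths I→1/2, M→1/2; new cluster IM
  updated: d(B,IM)=33/2, d(F,IM)=25/2, d(G,IM)=17/2, d(IM,L)=12, d(IM,S)=10, d(IM,U)=33/2
step 2: merge (G,S) at d=2; branch lengths G→1, S→1; new cluster GS
  updated: d(B,GS)=22, d(F,GS)=12, d(GS,IM)=37/4, d(GS,L)=24, d(GS,U)=33/2
step 3: merge (B,F) at d=7; branch lengths B→7/2, F→7/2; new cluster BF
  updated: d(BF,GS)=17, d(BF,IM)=29/2, d(BF,L)=21/2, d(BF,U)=18
step 4: merge (GS,IM) at d=37/4; branch lengths GS→29/8, IM→33/8; new cluster GIMS
  updated: d(BF,GIMS)=63/4, d(GIMS,L)=18, d(GIMS,U)=33/2
step 5: merge (BF,L) at d=21/2; branch lengths BF→7/4, L→21/4; new cluster BFL
  updated: d(BFL,GIMS)=33/2, d(BFL,U)=16
step 6: merge (BFL,U) at d=16; branch lengths BFL→11/4, U→8; new cluster BFLU
  updated: d(BFLU,GIMS)=33/2
step 7: merge (BFLU,GIMS) at d=33/2; branch lengths BFLU→1/4, GIMS→29/8; new cluster BFGILMSU
final tree: ((((B:7/2,F:7/2):7/4,L:21/4):11/4,U:8):1/4,((G:1,S:1):29/8,(I:1/2,M:1/2):33/8):29/8)
total length: 315/8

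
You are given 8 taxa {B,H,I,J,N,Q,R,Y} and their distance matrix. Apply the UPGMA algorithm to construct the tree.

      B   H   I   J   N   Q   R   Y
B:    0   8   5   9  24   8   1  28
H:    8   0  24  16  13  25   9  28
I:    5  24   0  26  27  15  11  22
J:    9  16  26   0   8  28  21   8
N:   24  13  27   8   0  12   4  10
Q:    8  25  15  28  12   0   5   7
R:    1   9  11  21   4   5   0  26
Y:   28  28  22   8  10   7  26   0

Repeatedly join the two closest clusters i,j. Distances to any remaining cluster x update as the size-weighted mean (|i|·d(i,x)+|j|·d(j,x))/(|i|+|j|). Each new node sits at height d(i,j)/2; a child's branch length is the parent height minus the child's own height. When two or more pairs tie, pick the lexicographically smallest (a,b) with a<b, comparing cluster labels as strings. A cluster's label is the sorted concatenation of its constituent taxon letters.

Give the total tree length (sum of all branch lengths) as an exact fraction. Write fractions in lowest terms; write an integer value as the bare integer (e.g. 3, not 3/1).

676/15

step 1: merge (B,R) at d=1; branch lengths B→1/2, R→1/2; new cluster BR
  updated: d(BR,H)=17/2, d(BR,I)=8, d(BR,J)=15, d(BR,N)=14, d(BR,Q)=13/2, d(BR,Y)=27
step 2: merge (BR,Q) at d=13/2; branch lengths BR→11/4, Q→13/4; new cluster BQR
  updated: d(BQR,H)=14, d(BQR,I)=31/3, d(BQR,J)=58/3, d(BQR,N)=40/3, d(BQR,Y)=61/3
step 3: merge (J,N) at d=8; branch lengths J→4, N→4; new cluster JN
  updated: d(BQR,JN)=49/3, d(H,JN)=29/2, d(I,JN)=53/2, d(JN,Y)=9
step 4: merge (JN,Y) at d=9; branch lengths JN→1/2, Y→9/2; new cluster JNY
  updated: d(BQR,JNY)=53/3, d(H,JNY)=19, d(I,JNY)=25
step 5: merge (BQR,I) at d=31/3; branch lengths BQR→23/12, I→31/6; new cluster BIQR
  updated: d(BIQR,H)=33/2, d(BIQR,JNY)=39/2
step 6: merge (BIQR,H) at d=33/2; branch lengths BIQR→37/12, H→33/4; new cluster BHIQR
  updated: d(BHIQR,JNY)=97/5
step 7: merge (BHIQR,JNY) at d=97/5; branch lengths BHIQR→29/20, JNY→26/5; new cluster BHIJNQRY
final tree: (((((B:1/2,R:1/2):11/4,Q:13/4):23/12,I:31/6):37/12,H:33/4):29/20,((J:4,N:4):1/2,Y:9/2):26/5)
total length: 676/15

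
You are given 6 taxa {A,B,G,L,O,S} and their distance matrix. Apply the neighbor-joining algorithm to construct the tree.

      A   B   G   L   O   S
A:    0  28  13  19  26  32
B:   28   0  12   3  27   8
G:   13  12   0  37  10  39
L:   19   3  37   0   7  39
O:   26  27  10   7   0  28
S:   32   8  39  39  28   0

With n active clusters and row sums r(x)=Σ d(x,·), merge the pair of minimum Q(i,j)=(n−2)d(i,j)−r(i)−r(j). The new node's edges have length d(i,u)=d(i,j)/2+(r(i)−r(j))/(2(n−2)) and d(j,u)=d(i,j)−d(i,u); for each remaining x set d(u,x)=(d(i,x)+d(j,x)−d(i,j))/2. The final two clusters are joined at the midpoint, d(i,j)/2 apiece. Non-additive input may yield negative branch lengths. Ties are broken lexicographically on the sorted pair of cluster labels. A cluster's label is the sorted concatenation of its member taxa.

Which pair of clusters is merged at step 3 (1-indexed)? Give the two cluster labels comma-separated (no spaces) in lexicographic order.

AG,BS

1. join B+S (d=8, Q=-192) ⇒ BS; edges |B|=-9/2, |S|=25/2
  updated: d(A,BS)=26, d(BS,G)=43/2, d(BS,L)=17, d(BS,O)=47/2
2. join A+G (d=13, Q=-253/2) ⇒ AG; edges |A|=83/12, |G|=73/12
  updated: d(AG,BS)=69/4, d(AG,L)=43/2, d(AG,O)=23/2
3. join AG+BS (d=69/4, Q=-147/2) ⇒ ABGS; edges |AG|=27/4, |BS|=21/2
  updated: d(ABGS,L)=85/8, d(ABGS,O)=71/8
4. join ABGS+L (d=85/8, Q=-53/2) ⇒ ABGLS; edges |ABGS|=25/4, |L|=35/8
  updated: d(ABGLS,O)=21/8
5. join ABGLS+O (d=21/8) ⇒ ABGLOS; edges |ABGLS|=21/16, |O|=21/16
final tree: ((((A:83/12,G:73/12):27/4,(B:-9/2,S:25/2):21/2):25/4,L:35/8):21/16,O:21/16)
total length: 103/2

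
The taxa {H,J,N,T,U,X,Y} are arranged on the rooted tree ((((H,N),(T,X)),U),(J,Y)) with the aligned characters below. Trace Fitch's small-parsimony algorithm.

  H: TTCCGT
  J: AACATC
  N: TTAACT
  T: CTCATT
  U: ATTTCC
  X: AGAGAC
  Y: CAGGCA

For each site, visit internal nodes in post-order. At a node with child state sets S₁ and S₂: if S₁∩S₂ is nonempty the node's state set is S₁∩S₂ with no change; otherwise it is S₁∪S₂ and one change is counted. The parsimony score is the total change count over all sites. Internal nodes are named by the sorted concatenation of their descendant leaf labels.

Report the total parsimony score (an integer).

20

[col 0] HN: children H:{T}, N:{T} ∩→ {T}; cost 0
[col 0] TX: children T:{C}, X:{A} ∪→ {A,C}; cost 1
[col 0] HNTX: children HN:{T}, TX:{A,C} ∪→ {A,C,T}; cost 1
[col 0] HNTUX: children HNTX:{A,C,T}, U:{A} ∩→ {A}; cost 0
[col 0] JY: children J:{A}, Y:{C} ∪→ {A,C}; cost 1
[col 0] HJNTUXY: children HNTUX:{A}, JY:{A,C} ∩→ {A}; cost 0
[col 1] HN: children H:{T}, N:{T} ∩→ {T}; cost 0
[col 1] TX: children T:{T}, X:{G} ∪→ {G,T}; cost 1
[col 1] HNTX: children HN:{T}, TX:{G,T} ∩→ {T}; cost 0
[col 1] HNTUX: children HNTX:{T}, U:{T} ∩→ {T}; cost 0
[col 1] JY: children J:{A}, Y:{A} ∩→ {A}; cost 0
[col 1] HJNTUXY: children HNTUX:{T}, JY:{A} ∪→ {A,T}; cost 1
[col 2] HN: children H:{C}, N:{A} ∪→ {A,C}; cost 1
[col 2] TX: children T:{C}, X:{A} ∪→ {A,C}; cost 1
[col 2] HNTX: children HN:{A,C}, TX:{A,C} ∩→ {A,C}; cost 0
[col 2] HNTUX: children HNTX:{A,C}, U:{T} ∪→ {A,C,T}; cost 1
[col 2] JY: children J:{C}, Y:{G} ∪→ {C,G}; cost 1
[col 2] HJNTUXY: children HNTUX:{A,C,T}, JY:{C,G} ∩→ {C}; cost 0
[col 3] HN: children H:{C}, N:{A} ∪→ {A,C}; cost 1
[col 3] TX: children T:{A}, X:{G} ∪→ {A,G}; cost 1
[col 3] HNTX: children HN:{A,C}, TX:{A,G} ∩→ {A}; cost 0
[col 3] HNTUX: children HNTX:{A}, U:{T} ∪→ {A,T}; cost 1
[col 3] JY: children J:{A}, Y:{G} ∪→ {A,G}; cost 1
[col 3] HJNTUXY: children HNTUX:{A,T}, JY:{A,G} ∩→ {A}; cost 0
[col 4] HN: children H:{G}, N:{C} ∪→ {C,G}; cost 1
[col 4] TX: children T:{T}, X:{A} ∪→ {A,T}; cost 1
[col 4] HNTX: children HN:{C,G}, TX:{A,T} ∪→ {A,C,G,T}; cost 1
[col 4] HNTUX: children HNTX:{A,C,G,T}, U:{C} ∩→ {C}; cost 0
[col 4] JY: children J:{T}, Y:{C} ∪→ {C,T}; cost 1
[col 4] HJNTUXY: children HNTUX:{C}, JY:{C,T} ∩→ {C}; cost 0
[col 5] HN: children H:{T}, N:{T} ∩→ {T}; cost 0
[col 5] TX: children T:{T}, X:{C} ∪→ {C,T}; cost 1
[col 5] HNTX: children HN:{T}, TX:{C,T} ∩→ {T}; cost 0
[col 5] HNTUX: children HNTX:{T}, U:{C} ∪→ {C,T}; cost 1
[col 5] JY: children J:{C}, Y:{A} ∪→ {A,C}; cost 1
[col 5] HJNTUXY: children HNTUX:{C,T}, JY:{A,C} ∩→ {C}; cost 0
per-site changes: [3, 2, 4, 4, 4, 3]; total = 20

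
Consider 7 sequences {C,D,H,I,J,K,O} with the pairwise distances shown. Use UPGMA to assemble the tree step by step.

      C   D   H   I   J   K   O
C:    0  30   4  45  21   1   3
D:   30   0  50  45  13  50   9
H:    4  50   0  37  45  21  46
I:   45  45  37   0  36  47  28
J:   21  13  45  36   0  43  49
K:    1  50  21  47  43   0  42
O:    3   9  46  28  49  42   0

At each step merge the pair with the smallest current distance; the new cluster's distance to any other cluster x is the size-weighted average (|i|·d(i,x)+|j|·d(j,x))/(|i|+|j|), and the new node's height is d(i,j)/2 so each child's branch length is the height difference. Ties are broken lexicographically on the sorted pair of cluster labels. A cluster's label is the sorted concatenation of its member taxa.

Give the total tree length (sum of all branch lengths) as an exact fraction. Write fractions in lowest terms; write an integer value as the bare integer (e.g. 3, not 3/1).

499/6

step 1: merge (C,K) at d=1; branch lengths C→1/2, K→1/2; new cluster CK
  updated: d(CK,D)=40, d(CK,H)=25/2, d(CK,I)=46, d(CK,J)=32, d(CK,O)=45/2
step 2: merge (D,O) at d=9; branch lengths D→9/2, O→9/2; new cluster DO
  updated: d(CK,DO)=125/4, d(DO,H)=48, d(DO,I)=73/2, d(DO,J)=31
step 3: merge (CK,H) at d=25/2; branch lengths CK→23/4, H→25/4; new cluster CHK
  updated: d(CHK,DO)=221/6, d(CHK,I)=43, d(CHK,J)=109/3
step 4: merge (DO,J) at d=31; branch lengths DO→11, J→31/2; new cluster DJO
  updated: d(CHK,DJO)=110/3, d(DJO,I)=109/3
step 5: merge (DJO,I) at d=109/3; branch lengths DJO→8/3, I→109/6; new cluster DIJO
  updated: d(CHK,DIJO)=153/4
step 6: merge (CHK,DIJO) at d=153/4; branch lengths CHK→103/8, DIJO→23/24; new cluster CDHIJKO
final tree: (((C:1/2,K:1/2):23/4,H:25/4):103/8,(((D:9/2,O:9/2):11,J:31/2):8/3,I:109/6):23/24)
total length: 499/6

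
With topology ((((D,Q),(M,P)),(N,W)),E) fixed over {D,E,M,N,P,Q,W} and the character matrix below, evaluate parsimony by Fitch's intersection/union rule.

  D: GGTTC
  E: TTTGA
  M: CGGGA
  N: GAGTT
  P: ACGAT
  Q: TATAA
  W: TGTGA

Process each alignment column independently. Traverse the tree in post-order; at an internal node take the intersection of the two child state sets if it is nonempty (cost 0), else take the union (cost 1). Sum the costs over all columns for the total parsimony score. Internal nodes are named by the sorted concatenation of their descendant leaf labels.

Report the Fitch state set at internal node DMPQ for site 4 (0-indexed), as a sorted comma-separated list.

site 0, node DQ: D={G} ∪ Q={T} → {G,T} (+1)
site 0, node MP: M={C} ∪ P={A} → {A,C} (+1)
site 0, node DMPQ: DQ={G,T} ∪ MP={A,C} → {A,C,G,T} (+1)
site 0, node NW: N={G} ∪ W={T} → {G,T} (+1)
site 0, node DMNPQW: DMPQ={A,C,G,T} ∩ NW={G,T} → {G,T} (+0)
site 0, node DEMNPQW: DMNPQW={G,T} ∩ E={T} → {T} (+0)
site 1, node DQ: D={G} ∪ Q={A} → {A,G} (+1)
site 1, node MP: M={G} ∪ P={C} → {C,G} (+1)
site 1, node DMPQ: DQ={A,G} ∩ MP={C,G} → {G} (+0)
site 1, node NW: N={A} ∪ W={G} → {A,G} (+1)
site 1, node DMNPQW: DMPQ={G} ∩ NW={A,G} → {G} (+0)
site 1, node DEMNPQW: DMNPQW={G} ∪ E={T} → {G,T} (+1)
site 2, node DQ: D={T} ∩ Q={T} → {T} (+0)
site 2, node MP: M={G} ∩ P={G} → {G} (+0)
site 2, node DMPQ: DQ={T} ∪ MP={G} → {G,T} (+1)
site 2, node NW: N={G} ∪ W={T} → {G,T} (+1)
site 2, node DMNPQW: DMPQ={G,T} ∩ NW={G,T} → {G,T} (+0)
site 2, node DEMNPQW: DMNPQW={G,T} ∩ E={T} → {T} (+0)
site 3, node DQ: D={T} ∪ Q={A} → {A,T} (+1)
site 3, node MP: M={G} ∪ P={A} → {A,G} (+1)
site 3, node DMPQ: DQ={A,T} ∩ MP={A,G} → {A} (+0)
site 3, node NW: N={T} ∪ W={G} → {G,T} (+1)
site 3, node DMNPQW: DMPQ={A} ∪ NW={G,T} → {A,G,T} (+1)
site 3, node DEMNPQW: DMNPQW={A,G,T} ∩ E={G} → {G} (+0)
site 4, node DQ: D={C} ∪ Q={A} → {A,C} (+1)
site 4, node MP: M={A} ∪ P={T} → {A,T} (+1)
site 4, node DMPQ: DQ={A,C} ∩ MP={A,T} → {A} (+0)
site 4, node NW: N={T} ∪ W={A} → {A,T} (+1)
site 4, node DMNPQW: DMPQ={A} ∩ NW={A,T} → {A} (+0)
site 4, node DEMNPQW: DMNPQW={A} ∩ E={A} → {A} (+0)
per-site changes: [4, 4, 2, 4, 3]; total = 17

A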